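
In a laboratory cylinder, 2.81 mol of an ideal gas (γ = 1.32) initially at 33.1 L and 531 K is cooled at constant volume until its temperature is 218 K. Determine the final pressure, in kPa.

P₁ = nRT₁/V₁ = 2.81×8.314×531/33.1 = 375 kPa.
Isochoric: V stays 33.1 L; P/T = const ⇒ T₂ = 218 K, P₂ = 154 kPa.

154 kPa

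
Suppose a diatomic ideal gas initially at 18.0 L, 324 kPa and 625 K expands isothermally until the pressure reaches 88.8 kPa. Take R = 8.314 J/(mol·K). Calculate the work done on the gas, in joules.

-7550 J

n = P₁V₁/(RT₁) = 324×18.0/(8.314×625) = 1.12 mol.
Isothermal: T stays 625 K; PV = const ⇒ V₂ = 65.7 L, P₂ = 88.8 kPa.
W = nRT ln(V₂/V₁) = 1.12×8.314×625×ln(3.65) = 7550 J.
Work done on the gas = −W_by = -7550 J.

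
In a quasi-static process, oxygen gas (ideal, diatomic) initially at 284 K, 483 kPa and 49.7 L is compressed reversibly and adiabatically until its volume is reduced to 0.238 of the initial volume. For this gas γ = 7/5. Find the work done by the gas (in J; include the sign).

n = P₁V₁/(RT₁) = 483×49.7/(8.314×284) = 10.2 mol.
Adiabatic: TV^(γ−1) = const ⇒ T₂ = 284×(4.20)^0.400 = 504 K; PV^γ = const ⇒ P₂ = 3600 kPa.
ΔU = nCvΔT = 10.2×20.8×(504−284) = 46600 J.
Q = 0 for an adiabatic process, so W = −ΔU = -46600 J.

-46600 J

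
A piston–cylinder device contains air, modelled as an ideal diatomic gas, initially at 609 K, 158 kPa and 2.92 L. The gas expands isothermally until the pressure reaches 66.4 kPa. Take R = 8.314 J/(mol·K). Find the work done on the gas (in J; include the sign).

-400 J

n = P₁V₁/(RT₁) = 158×2.92/(8.314×609) = 0.0911 mol.
Isothermal: T stays 609 K; PV = const ⇒ V₂ = 6.95 L, P₂ = 66.4 kPa.
W = nRT ln(V₂/V₁) = 0.0911×8.314×609×ln(2.38) = 400 J.
Work done on the gas = −W_by = -400 J.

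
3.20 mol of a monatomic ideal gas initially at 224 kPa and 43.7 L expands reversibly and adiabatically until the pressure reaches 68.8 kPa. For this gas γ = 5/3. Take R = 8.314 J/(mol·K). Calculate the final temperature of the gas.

T₁ = P₁V₁/(nR) = 224×43.7/(3.20×8.314) = 368 K.
Adiabatic: T₂/T₁ = (P₂/P₁)^((γ−1)/γ) ⇒ T₂ = 368×(0.307)^0.400 = 229 K; V₂ = 88.7 L.

229 K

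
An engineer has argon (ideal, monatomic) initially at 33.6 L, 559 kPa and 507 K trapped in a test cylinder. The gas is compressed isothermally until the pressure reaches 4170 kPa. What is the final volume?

4.50 L

Isothermal: T stays 507 K; PV = const ⇒ V₂ = 4.50 L, P₂ = 4170 kPa.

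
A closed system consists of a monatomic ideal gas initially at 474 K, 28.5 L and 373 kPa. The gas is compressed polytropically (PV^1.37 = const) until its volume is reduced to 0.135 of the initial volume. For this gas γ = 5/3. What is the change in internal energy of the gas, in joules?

17500 J

n = P₁V₁/(RT₁) = 373×28.5/(8.314×474) = 2.70 mol.
Polytropic n=1.37: T₂ = T₁(V₁/V₂)^(n−1) = 474×(7.41)^0.37 = 994 K; P₂ = P₁(V₁/V₂)^n = 5800 kPa.
For an ideal gas ΔU = nCvΔT with Cv = (3/2)R = 12.5 J/(mol·K).
ΔU = 2.70×12.5×(994−474) = 17500 J.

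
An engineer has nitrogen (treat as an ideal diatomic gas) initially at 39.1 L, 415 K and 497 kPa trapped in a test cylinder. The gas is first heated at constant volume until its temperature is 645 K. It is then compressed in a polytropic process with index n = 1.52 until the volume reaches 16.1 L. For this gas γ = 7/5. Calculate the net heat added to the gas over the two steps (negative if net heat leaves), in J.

37100 J

n = P₁V₁/(RT₁) = 497×39.1/(8.314×415) = 5.63 mol.
Step 1 — Isochoric: V stays 39.1 L; P/T = const ⇒ T₂ = 645 K, P₂ = 772 kPa.
W = 0 (no volume change).
ΔU = nCvΔT = 5.63×20.8×(645−415) = 26900 J.
Q = ΔU = 26900 J.
State after step 1: P = 772 kPa, V = 39.1 L, T = 645 K.
Step 2 — Polytropic n=1.52: T₂ = T₁(V₁/V₂)^(n−1) = 645×(2.43)^0.52 = 1020 K; P₂ = P₁(V₁/V₂)^n = 2980 kPa.
W = (P₁V₁−P₂V₂)/(n−1) = (772×39.1−2980×16.1)/0.52 = -34100 J.
ΔU = nCvΔT = 5.63×20.8×(1020−645) = 44300 J.
Q = ΔU + W = 10200 J.
Net over both steps: W = -34100 J, Q = 37100 J, ΔU = 71200 J.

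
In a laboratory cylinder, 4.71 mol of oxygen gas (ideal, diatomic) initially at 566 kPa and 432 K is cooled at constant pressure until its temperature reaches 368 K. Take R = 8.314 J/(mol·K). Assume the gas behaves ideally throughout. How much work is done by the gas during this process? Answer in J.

-2510 J

V₁ = nRT₁/P₁ = 4.71×8.314×432/566 = 29.9 L.
Isobaric: P stays 566 kPa; V/T = const ⇒ T₂ = 368 K, V₂ = 25.5 L.
W = PΔV = 566×(25.5−29.9) kPa·L = -2510 J.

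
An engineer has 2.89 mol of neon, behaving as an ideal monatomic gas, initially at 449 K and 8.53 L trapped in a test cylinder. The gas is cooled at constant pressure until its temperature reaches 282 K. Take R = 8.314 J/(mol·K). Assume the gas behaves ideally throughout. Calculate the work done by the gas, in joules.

P₁ = nRT₁/V₁ = 2.89×8.314×449/8.53 = 1260 kPa.
Isobaric: P stays 1260 kPa; V/T = const ⇒ T₂ = 282 K, V₂ = 5.36 L.
W = PΔV = 1260×(5.36−8.53) kPa·L = -4010 J.

-4010 J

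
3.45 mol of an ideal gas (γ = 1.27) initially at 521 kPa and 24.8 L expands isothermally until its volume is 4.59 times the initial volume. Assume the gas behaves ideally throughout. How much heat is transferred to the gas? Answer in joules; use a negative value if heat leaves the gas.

T₁ = P₁V₁/(nR) = 521×24.8/(3.45×8.314) = 450 K.
Isothermal: T stays 450 K; PV = const ⇒ V₂ = 114 L, P₂ = 114 kPa.
ΔU = 0 (ideal gas, T constant).
W = nRT ln(V₂/V₁) = 3.45×8.314×450×ln(4.59) = 19700 J.
Q = ΔU + W = 19700 J.

19700 J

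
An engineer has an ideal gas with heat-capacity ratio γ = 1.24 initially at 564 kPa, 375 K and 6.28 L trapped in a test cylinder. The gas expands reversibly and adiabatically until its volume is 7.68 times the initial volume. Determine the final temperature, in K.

Adiabatic: TV^(γ−1) = const ⇒ T₂ = 375×(0.130)^0.240 = 230 K; PV^γ = const ⇒ P₂ = 45.0 kPa.

230 K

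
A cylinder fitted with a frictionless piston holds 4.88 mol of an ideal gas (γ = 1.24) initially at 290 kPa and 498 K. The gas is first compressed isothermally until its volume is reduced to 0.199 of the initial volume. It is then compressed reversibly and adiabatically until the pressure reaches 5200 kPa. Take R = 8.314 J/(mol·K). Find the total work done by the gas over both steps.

V₁ = nRT₁/P₁ = 4.88×8.314×498/290 = 69.7 L.
Step 1 — Isothermal: T stays 498 K; PV = const ⇒ V₂ = 13.9 L, P₂ = 1460 kPa.
ΔU = 0 (ideal gas, T constant).
W = nRT ln(V₂/V₁) = 4.88×8.314×498×ln(0.199) = -32600 J.
Q = ΔU + W = -32600 J.
State after step 1: P = 1460 kPa, V = 13.9 L, T = 498 K.
Step 2 — Adiabatic: T₂/T₁ = (P₂/P₁)^((γ−1)/γ) ⇒ T₂ = 498×(3.57)^0.194 = 637 K; V₂ = 4.97 L.
ΔU = nCvΔT = 4.88×34.6×(637−498) = 23500 J.
Q = 0 for an adiabatic process, so W = −ΔU = -23500 J.
Net over both steps: W = -56100 J, Q = -32600 J, ΔU = 23500 J.

-56100 J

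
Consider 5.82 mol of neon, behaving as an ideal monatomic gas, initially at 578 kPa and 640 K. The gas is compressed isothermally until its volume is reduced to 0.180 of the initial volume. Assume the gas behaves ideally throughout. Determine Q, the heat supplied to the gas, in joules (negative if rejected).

-53100 J

V₁ = nRT₁/P₁ = 5.82×8.314×640/578 = 53.6 L.
Isothermal: T stays 640 K; PV = const ⇒ V₂ = 9.64 L, P₂ = 3210 kPa.
ΔU = 0 (ideal gas, T constant).
W = nRT ln(V₂/V₁) = 5.82×8.314×640×ln(0.180) = -53100 J.
Q = ΔU + W = -53100 J.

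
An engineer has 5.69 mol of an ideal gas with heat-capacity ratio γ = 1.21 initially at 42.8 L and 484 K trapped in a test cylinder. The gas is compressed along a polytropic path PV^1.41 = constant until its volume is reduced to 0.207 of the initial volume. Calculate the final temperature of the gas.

P₁ = nRT₁/V₁ = 5.69×8.314×484/42.8 = 535 kPa.
Polytropic n=1.41: T₂ = T₁(V₁/V₂)^(n−1) = 484×(4.83)^0.41 = 923 K; P₂ = P₁(V₁/V₂)^n = 4930 kPa.

923 K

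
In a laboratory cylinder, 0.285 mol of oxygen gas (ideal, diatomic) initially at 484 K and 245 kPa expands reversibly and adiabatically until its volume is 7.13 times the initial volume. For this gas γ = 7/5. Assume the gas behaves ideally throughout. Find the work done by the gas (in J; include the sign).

1560 J

V₁ = nRT₁/P₁ = 0.285×8.314×484/245 = 4.68 L.
Adiabatic: TV^(γ−1) = const ⇒ T₂ = 484×(0.140)^0.400 = 221 K; PV^γ = const ⇒ P₂ = 15.7 kPa.
ΔU = nCvΔT = 0.285×20.8×(221−484) = -1560 J.
Q = 0 for an adiabatic process, so W = −ΔU = 1560 J.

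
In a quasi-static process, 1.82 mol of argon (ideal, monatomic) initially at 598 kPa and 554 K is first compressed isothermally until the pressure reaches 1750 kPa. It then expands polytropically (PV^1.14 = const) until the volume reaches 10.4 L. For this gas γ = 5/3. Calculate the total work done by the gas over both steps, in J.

-2840 J

V₁ = nRT₁/P₁ = 1.82×8.314×554/598 = 14.0 L.
Step 1 — Isothermal: T stays 554 K; PV = const ⇒ V₂ = 4.79 L, P₂ = 1750 kPa.
ΔU = 0 (ideal gas, T constant).
W = nRT ln(V₂/V₁) = 1.82×8.314×554×ln(0.342) = -9000 J.
Q = ΔU + W = -9000 J.
State after step 1: P = 1750 kPa, V = 4.79 L, T = 554 K.
Step 2 — Polytropic n=1.14: T₂ = T₁(V₁/V₂)^(n−1) = 554×(0.461)^0.14 = 497 K; P₂ = P₁(V₁/V₂)^n = 723 kPa.
W = (P₁V₁−P₂V₂)/(n−1) = (1750×4.79−723×10.4)/0.14 = 6160 J.
ΔU = nCvΔT = 1.82×12.5×(497−554) = -1290 J.
Q = ΔU + W = 4870 J.
Net over both steps: W = -2840 J, Q = -4140 J, ΔU = -1290 J.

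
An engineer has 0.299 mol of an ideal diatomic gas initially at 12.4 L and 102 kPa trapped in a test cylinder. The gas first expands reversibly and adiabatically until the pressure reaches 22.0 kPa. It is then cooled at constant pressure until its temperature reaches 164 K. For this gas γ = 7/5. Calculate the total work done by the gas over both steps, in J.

714 J

T₁ = P₁V₁/(nR) = 102×12.4/(0.299×8.314) = 509 K.
Step 1 — Adiabatic: T₂/T₁ = (P₂/P₁)^((γ−1)/γ) ⇒ T₂ = 509×(0.216)^0.286 = 328 K; V₂ = 37.1 L.
ΔU = nCvΔT = 0.299×20.8×(328−509) = -1120 J.
Q = 0 for an adiabatic process, so W = −ΔU = 1120 J.
State after step 1: P = 22.0 kPa, V = 37.1 L, T = 328 K.
Step 2 — Isobaric: P stays 22.0 kPa; V/T = const ⇒ T₂ = 164 K, V₂ = 18.5 L.
W = PΔV = 22.0×(18.5−37.1) kPa·L = -408 J.
ΔU = nCvΔT = 0.299×20.8×(164−328) = -1020 J.
Q = ΔU + W = nCpΔT = -1430 J.
Net over both steps: W = 714 J, Q = -1430 J, ΔU = -2140 J.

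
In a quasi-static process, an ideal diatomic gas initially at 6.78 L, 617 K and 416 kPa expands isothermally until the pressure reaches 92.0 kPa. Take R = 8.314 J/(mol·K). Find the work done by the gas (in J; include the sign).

n = P₁V₁/(RT₁) = 416×6.78/(8.314×617) = 0.550 mol.
Isothermal: T stays 617 K; PV = const ⇒ V₂ = 30.7 L, P₂ = 92.0 kPa.
W = nRT ln(V₂/V₁) = 0.550×8.314×617×ln(4.52) = 4260 J.

4260 J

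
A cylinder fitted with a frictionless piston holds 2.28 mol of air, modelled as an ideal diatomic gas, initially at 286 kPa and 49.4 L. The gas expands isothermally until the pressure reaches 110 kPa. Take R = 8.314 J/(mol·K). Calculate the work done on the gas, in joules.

-13500 J

T₁ = P₁V₁/(nR) = 286×49.4/(2.28×8.314) = 745 K.
Isothermal: T stays 745 K; PV = const ⇒ V₂ = 128 L, P₂ = 110 kPa.
W = nRT ln(V₂/V₁) = 2.28×8.314×745×ln(2.60) = 13500 J.
Work done on the gas = −W_by = -13500 J.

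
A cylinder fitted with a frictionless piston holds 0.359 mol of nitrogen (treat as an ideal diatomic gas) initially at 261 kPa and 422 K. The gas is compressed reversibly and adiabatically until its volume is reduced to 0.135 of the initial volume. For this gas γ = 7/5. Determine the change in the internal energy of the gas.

3870 J

V₁ = nRT₁/P₁ = 0.359×8.314×422/261 = 4.83 L.
Adiabatic: TV^(γ−1) = const ⇒ T₂ = 422×(7.41)^0.400 = 940 K; PV^γ = const ⇒ P₂ = 4310 kPa.
For an ideal gas ΔU = nCvΔT with Cv = (5/2)R = 20.8 J/(mol·K).
ΔU = 0.359×20.8×(940−422) = 3870 J.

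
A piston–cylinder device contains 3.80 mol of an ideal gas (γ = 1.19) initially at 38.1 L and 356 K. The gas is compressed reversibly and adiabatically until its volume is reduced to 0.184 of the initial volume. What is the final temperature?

491 K

P₁ = nRT₁/V₁ = 3.80×8.314×356/38.1 = 295 kPa.
Adiabatic: TV^(γ−1) = const ⇒ T₂ = 356×(5.43)^0.190 = 491 K; PV^γ = const ⇒ P₂ = 2210 kPa.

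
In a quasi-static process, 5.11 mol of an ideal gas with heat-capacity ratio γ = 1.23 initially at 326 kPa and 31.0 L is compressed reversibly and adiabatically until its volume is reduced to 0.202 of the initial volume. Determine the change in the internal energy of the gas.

19500 J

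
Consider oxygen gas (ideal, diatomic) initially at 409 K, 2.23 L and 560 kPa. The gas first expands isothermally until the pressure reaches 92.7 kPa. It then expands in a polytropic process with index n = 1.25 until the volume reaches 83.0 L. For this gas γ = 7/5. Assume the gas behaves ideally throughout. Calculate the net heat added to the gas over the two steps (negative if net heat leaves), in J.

2930 J

n = P₁V₁/(RT₁) = 560×2.23/(8.314×409) = 0.367 mol.
Step 1 — Isothermal: T stays 409 K; PV = const ⇒ V₂ = 13.5 L, P₂ = 92.7 kPa.
ΔU = 0 (ideal gas, T constant).
W = nRT ln(V₂/V₁) = 0.367×8.314×409×ln(6.04) = 2250 J.
Q = ΔU + W = 2250 J.
State after step 1: P = 92.7 kPa, V = 13.5 L, T = 409 K.
Step 2 — Polytropic n=1.25: T₂ = T₁(V₁/V₂)^(n−1) = 409×(0.162)^0.25 = 260 K; P₂ = P₁(V₁/V₂)^n = 9.55 kPa.
W = (P₁V₁−P₂V₂)/(n−1) = (92.7×13.5−9.55×83.0)/0.25 = 1820 J.
ΔU = nCvΔT = 0.367×20.8×(260−409) = -1140 J.
Q = ΔU + W = 684 J.
Net over both steps: W = 4070 J, Q = 2930 J, ΔU = -1140 J.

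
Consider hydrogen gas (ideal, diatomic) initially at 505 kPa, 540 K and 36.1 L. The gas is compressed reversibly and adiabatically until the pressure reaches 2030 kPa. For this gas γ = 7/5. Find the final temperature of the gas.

804 K

Adiabatic: T₂/T₁ = (P₂/P₁)^((γ−1)/γ) ⇒ T₂ = 540×(4.02)^0.286 = 804 K; V₂ = 13.4 L.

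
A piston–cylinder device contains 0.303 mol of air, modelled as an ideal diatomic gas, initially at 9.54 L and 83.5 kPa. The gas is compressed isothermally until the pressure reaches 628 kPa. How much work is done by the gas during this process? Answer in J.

-1610 J

T₁ = P₁V₁/(nR) = 83.5×9.54/(0.303×8.314) = 316 K.
Isothermal: T stays 316 K; PV = const ⇒ V₂ = 1.27 L, P₂ = 628 kPa.
W = nRT ln(V₂/V₁) = 0.303×8.314×316×ln(0.133) = -1610 J.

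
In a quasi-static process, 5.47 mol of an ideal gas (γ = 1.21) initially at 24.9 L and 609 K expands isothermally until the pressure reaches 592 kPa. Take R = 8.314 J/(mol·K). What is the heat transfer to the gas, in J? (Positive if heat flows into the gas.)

17500 J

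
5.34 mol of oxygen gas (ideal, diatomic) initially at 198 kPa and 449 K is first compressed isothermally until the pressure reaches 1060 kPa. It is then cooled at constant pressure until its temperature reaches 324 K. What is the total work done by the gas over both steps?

-39000 J

V₁ = nRT₁/P₁ = 5.34×8.314×449/198 = 101 L.
Step 1 — Isothermal: T stays 449 K; PV = const ⇒ V₂ = 18.8 L, P₂ = 1060 kPa.
ΔU = 0 (ideal gas, T constant).
W = nRT ln(V₂/V₁) = 5.34×8.314×449×ln(0.187) = -33400 J.
Q = ΔU + W = -33400 J.
State after step 1: P = 1060 kPa, V = 18.8 L, T = 449 K.
Step 2 — Isobaric: P stays 1060 kPa; V/T = const ⇒ T₂ = 324 K, V₂ = 13.6 L.
W = PΔV = 1060×(13.6−18.8) kPa·L = -5550 J.
ΔU = nCvΔT = 5.34×20.8×(324−449) = -13900 J.
Q = ΔU + W = nCpΔT = -19400 J.
Net over both steps: W = -39000 J, Q = -52900 J, ΔU = -13900 J.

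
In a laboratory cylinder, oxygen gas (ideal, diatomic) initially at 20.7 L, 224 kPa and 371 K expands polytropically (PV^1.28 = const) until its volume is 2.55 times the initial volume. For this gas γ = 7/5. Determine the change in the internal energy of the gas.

n = P₁V₁/(RT₁) = 224×20.7/(8.314×371) = 1.50 mol.
Polytropic n=1.28: T₂ = T₁(V₁/V₂)^(n−1) = 371×(0.392)^0.28 = 285 K; P₂ = P₁(V₁/V₂)^n = 67.6 kPa.
For an ideal gas ΔU = nCvΔT with Cv = (5/2)R = 20.8 J/(mol·K).
ΔU = 1.50×20.8×(285−371) = -2670 J.

-2670 J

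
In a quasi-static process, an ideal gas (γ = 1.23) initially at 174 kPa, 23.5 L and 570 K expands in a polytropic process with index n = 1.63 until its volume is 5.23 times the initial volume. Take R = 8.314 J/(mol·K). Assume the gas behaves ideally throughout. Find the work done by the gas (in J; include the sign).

4200 J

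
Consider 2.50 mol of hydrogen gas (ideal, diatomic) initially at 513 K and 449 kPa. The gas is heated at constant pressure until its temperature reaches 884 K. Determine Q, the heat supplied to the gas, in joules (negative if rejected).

V₁ = nRT₁/P₁ = 2.50×8.314×513/449 = 23.7 L.
Isobaric: P stays 449 kPa; V/T = const ⇒ T₂ = 884 K, V₂ = 40.9 L.
W = PΔV = 449×(40.9−23.7) kPa·L = 7710 J.
ΔU = nCvΔT = 2.50×20.8×(884−513) = 19300 J.
Q = ΔU + W = nCpΔT = 27000 J.

27000 J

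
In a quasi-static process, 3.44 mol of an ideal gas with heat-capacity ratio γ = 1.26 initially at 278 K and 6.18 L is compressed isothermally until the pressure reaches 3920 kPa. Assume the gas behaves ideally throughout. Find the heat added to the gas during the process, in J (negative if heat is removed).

P₁ = nRT₁/V₁ = 3.44×8.314×278/6.18 = 1290 kPa.
Isothermal: T stays 278 K; PV = const ⇒ V₂ = 2.03 L, P₂ = 3920 kPa.
ΔU = 0 (ideal gas, T constant).
W = nRT ln(V₂/V₁) = 3.44×8.314×278×ln(0.328) = -8860 J.
Q = ΔU + W = -8860 J.

-8860 J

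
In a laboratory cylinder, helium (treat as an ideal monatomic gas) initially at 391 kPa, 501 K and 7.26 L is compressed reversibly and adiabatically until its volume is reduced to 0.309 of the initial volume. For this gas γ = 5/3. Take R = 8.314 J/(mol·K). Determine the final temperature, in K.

1100 K

Adiabatic: TV^(γ−1) = const ⇒ T₂ = 501×(3.24)^0.667 = 1100 K; PV^γ = const ⇒ P₂ = 2770 kPa.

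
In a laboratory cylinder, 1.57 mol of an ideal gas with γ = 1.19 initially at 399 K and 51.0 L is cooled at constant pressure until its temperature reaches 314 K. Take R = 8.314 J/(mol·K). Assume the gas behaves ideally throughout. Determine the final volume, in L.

P₁ = nRT₁/V₁ = 1.57×8.314×399/51.0 = 102 kPa.
Isobaric: P stays 102 kPa; V/T = const ⇒ T₂ = 314 K, V₂ = 40.1 L.

40.1 L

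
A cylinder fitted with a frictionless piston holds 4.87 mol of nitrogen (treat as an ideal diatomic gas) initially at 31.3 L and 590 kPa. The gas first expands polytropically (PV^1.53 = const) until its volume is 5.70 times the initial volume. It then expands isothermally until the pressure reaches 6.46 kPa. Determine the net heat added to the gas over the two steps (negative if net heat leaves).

6770 J

T₁ = P₁V₁/(nR) = 590×31.3/(4.87×8.314) = 456 K.
Step 1 — Polytropic n=1.53: T₂ = T₁(V₁/V₂)^(n−1) = 456×(0.175)^0.53 = 181 K; P₂ = P₁(V₁/V₂)^n = 41.1 kPa.
W = (P₁V₁−P₂V₂)/(n−1) = (590×31.3−41.1×178)/0.53 = 21000 J.
ΔU = nCvΔT = 4.87×20.8×(181−456) = -27800 J.
Q = ΔU + W = -6820 J.
State after step 1: P = 41.1 kPa, V = 178 L, T = 181 K.
Step 2 — Isothermal: T stays 181 K; PV = const ⇒ V₂ = 1140 L, P₂ = 6.46 kPa.
ΔU = 0 (ideal gas, T constant).
W = nRT ln(V₂/V₁) = 4.87×8.314×181×ln(6.37) = 13600 J.
Q = ΔU + W = 13600 J.
Net over both steps: W = 34600 J, Q = 6770 J, ΔU = -27800 J.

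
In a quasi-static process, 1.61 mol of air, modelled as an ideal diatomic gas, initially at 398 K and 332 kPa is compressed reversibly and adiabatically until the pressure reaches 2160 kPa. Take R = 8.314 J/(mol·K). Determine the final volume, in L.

V₁ = nRT₁/P₁ = 1.61×8.314×398/332 = 16.0 L.
Adiabatic: T₂/T₁ = (P₂/P₁)^((γ−1)/γ) ⇒ T₂ = 398×(6.51)^0.286 = 680 K; V₂ = 4.21 L.

4.21 L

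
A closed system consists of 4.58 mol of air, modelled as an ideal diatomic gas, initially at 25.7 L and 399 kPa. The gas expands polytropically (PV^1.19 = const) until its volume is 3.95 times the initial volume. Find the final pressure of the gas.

T₁ = P₁V₁/(nR) = 399×25.7/(4.58×8.314) = 269 K.
Polytropic n=1.19: T₂ = T₁(V₁/V₂)^(n−1) = 269×(0.253)^0.19 = 207 K; P₂ = P₁(V₁/V₂)^n = 77.8 kPa.

77.8 kPa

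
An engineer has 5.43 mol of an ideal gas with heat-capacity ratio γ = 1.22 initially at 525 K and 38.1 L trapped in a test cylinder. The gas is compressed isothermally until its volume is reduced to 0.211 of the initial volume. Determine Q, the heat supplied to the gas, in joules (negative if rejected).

-36900 J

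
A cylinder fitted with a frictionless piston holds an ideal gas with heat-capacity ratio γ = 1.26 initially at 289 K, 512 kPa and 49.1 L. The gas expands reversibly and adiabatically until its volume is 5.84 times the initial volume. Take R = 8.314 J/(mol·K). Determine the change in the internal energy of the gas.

-35600 J

n = P₁V₁/(RT₁) = 512×49.1/(8.314×289) = 10.5 mol.
Adiabatic: TV^(γ−1) = const ⇒ T₂ = 289×(0.171)^0.260 = 183 K; PV^γ = const ⇒ P₂ = 55.4 kPa.
For an ideal gas ΔU = nCvΔT with Cv = R/(γ−1) = 32.0 J/(mol·K).
ΔU = 10.5×32.0×(183−289) = -35600 J.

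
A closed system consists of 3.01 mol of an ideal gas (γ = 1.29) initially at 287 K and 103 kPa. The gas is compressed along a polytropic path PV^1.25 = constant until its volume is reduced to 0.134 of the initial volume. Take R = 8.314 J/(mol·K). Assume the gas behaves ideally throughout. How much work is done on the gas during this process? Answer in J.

V₁ = nRT₁/P₁ = 3.01×8.314×287/103 = 69.7 L.
Polytropic n=1.25: T₂ = T₁(V₁/V₂)^(n−1) = 287×(7.46)^0.25 = 474 K; P₂ = P₁(V₁/V₂)^n = 1270 kPa.
W = (P₁V₁−P₂V₂)/(n−1) = (103×69.7−1270×9.34)/0.25 = -18800 J.
Work done on the gas = −W_by = 18800 J.

18800 J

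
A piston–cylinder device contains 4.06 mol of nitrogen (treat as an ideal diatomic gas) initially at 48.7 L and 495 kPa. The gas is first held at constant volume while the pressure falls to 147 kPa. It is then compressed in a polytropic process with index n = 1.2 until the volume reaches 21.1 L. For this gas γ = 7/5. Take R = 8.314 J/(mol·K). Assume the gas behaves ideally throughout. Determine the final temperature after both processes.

251 K

T₁ = P₁V₁/(nR) = 495×48.7/(4.06×8.314) = 714 K.
Step 1 — Isochoric: V stays 48.7 L; P/T = const ⇒ T₂ = 212 K, P₂ = 147 kPa.
W = 0 (no volume change).
ΔU = nCvΔT = 4.06×20.8×(212−714) = -42400 J.
Q = ΔU = -42400 J.
State after step 1: P = 147 kPa, V = 48.7 L, T = 212 K.
Step 2 — Polytropic n=1.2: T₂ = T₁(V₁/V₂)^(n−1) = 212×(2.31)^0.20 = 251 K; P₂ = P₁(V₁/V₂)^n = 401 kPa.
W = (P₁V₁−P₂V₂)/(n−1) = (147×48.7−401×21.1)/0.20 = -6520 J.
ΔU = nCvΔT = 4.06×20.8×(251−212) = 3260 J.
Q = ΔU + W = -3260 J.
Net over both steps: W = -6520 J, Q = -45600 J, ΔU = -39100 J.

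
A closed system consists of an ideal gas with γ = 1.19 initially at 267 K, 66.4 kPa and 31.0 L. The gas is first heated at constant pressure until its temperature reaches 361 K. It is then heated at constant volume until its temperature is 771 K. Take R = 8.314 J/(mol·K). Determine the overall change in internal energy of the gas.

n = P₁V₁/(RT₁) = 66.4×31.0/(8.314×267) = 0.927 mol.
Step 1 — Isobaric: P stays 66.4 kPa; V/T = const ⇒ T₂ = 361 K, V₂ = 41.9 L.
W = PΔV = 66.4×(41.9−31.0) kPa·L = 725 J.
ΔU = nCvΔT = 0.927×43.8×(361−267) = 3810 J.
Q = ΔU + W = nCpΔT = 4540 J.
State after step 1: P = 66.4 kPa, V = 41.9 L, T = 361 K.
Step 2 — Isochoric: V stays 41.9 L; P/T = const ⇒ T₂ = 771 K, P₂ = 142 kPa.
W = 0 (no volume change).
ΔU = nCvΔT = 0.927×43.8×(771−361) = 16600 J.
Q = ΔU = 16600 J.
Net over both steps: W = 725 J, Q = 21200 J, ΔU = 20500 J.

20500 J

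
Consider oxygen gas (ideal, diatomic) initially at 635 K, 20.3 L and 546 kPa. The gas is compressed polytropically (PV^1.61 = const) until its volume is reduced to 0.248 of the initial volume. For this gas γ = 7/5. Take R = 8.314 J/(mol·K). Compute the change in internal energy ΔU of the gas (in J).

n = P₁V₁/(RT₁) = 546×20.3/(8.314×635) = 2.10 mol.
Polytropic n=1.61: T₂ = T₁(V₁/V₂)^(n−1) = 635×(4.03)^0.61 = 1490 K; P₂ = P₁(V₁/V₂)^n = 5150 kPa.
For an ideal gas ΔU = nCvΔT with Cv = (5/2)R = 20.8 J/(mol·K).
ΔU = 2.10×20.8×(1490−635) = 37200 J.

37200 J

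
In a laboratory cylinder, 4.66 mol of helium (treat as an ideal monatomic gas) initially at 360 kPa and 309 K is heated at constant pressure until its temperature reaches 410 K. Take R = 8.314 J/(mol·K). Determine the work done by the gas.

3910 J

V₁ = nRT₁/P₁ = 4.66×8.314×309/360 = 33.3 L.
Isobaric: P stays 360 kPa; V/T = const ⇒ T₂ = 410 K, V₂ = 44.1 L.
W = PΔV = 360×(44.1−33.3) kPa·L = 3910 J.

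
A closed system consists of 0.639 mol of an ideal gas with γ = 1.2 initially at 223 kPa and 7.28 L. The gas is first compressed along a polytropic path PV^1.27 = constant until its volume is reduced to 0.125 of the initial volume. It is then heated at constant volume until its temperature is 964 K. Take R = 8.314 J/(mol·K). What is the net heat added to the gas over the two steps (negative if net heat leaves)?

T₁ = P₁V₁/(nR) = 223×7.28/(0.639×8.314) = 306 K.
Step 1 — Polytropic n=1.27: T₂ = T₁(V₁/V₂)^(n−1) = 306×(8.00)^0.27 = 536 K; P₂ = P₁(V₁/V₂)^n = 3130 kPa.
W = (P₁V₁−P₂V₂)/(n−1) = (223×7.28−3130×0.910)/0.27 = -4530 J.
ΔU = nCvΔT = 0.639×41.6×(536−306) = 6110 J.
Q = ΔU + W = 1590 J.
State after step 1: P = 3130 kPa, V = 0.910 L, T = 536 K.
Step 2 — Isochoric: V stays 0.910 L; P/T = const ⇒ T₂ = 964 K, P₂ = 5630 kPa.
W = 0 (no volume change).
ΔU = nCvΔT = 0.639×41.6×(964−536) = 11400 J.
Q = ΔU = 11400 J.
Net over both steps: W = -4530 J, Q = 13000 J, ΔU = 17500 J.

13000 J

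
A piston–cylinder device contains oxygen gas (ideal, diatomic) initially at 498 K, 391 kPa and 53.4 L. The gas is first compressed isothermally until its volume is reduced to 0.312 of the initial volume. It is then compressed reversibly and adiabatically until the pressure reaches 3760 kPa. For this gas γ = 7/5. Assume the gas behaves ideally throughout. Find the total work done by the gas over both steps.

-43600 J

n = P₁V₁/(RT₁) = 391×53.4/(8.314×498) = 5.04 mol.
Step 1 — Isothermal: T stays 498 K; PV = const ⇒ V₂ = 16.7 L, P₂ = 1250 kPa.
ΔU = 0 (ideal gas, T constant).
W = nRT ln(V₂/V₁) = 5.04×8.314×498×ln(0.312) = -24300 J.
Q = ΔU + W = -24300 J.
State after step 1: P = 1250 kPa, V = 16.7 L, T = 498 K.
Step 2 — Adiabatic: T₂/T₁ = (P₂/P₁)^((γ−1)/γ) ⇒ T₂ = 498×(3.00)^0.286 = 682 K; V₂ = 7.60 L.
ΔU = nCvΔT = 5.04×20.8×(682−498) = 19200 J.
Q = 0 for an adiabatic process, so W = −ΔU = -19200 J.
Net over both steps: W = -43600 J, Q = -24300 J, ΔU = 19200 J.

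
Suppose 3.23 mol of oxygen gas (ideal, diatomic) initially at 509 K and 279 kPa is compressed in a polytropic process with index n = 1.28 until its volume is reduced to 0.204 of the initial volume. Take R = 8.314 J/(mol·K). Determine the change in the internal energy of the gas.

19200 J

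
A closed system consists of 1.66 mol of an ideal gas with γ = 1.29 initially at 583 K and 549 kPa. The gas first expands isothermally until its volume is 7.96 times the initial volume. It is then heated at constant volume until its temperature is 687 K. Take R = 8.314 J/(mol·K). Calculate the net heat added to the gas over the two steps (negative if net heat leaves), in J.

21600 J

V₁ = nRT₁/P₁ = 1.66×8.314×583/549 = 14.7 L.
Step 1 — Isothermal: T stays 583 K; PV = const ⇒ V₂ = 117 L, P₂ = 69.0 kPa.
ΔU = 0 (ideal gas, T constant).
W = nRT ln(V₂/V₁) = 1.66×8.314×583×ln(7.96) = 16700 J.
Q = ΔU + W = 16700 J.
State after step 1: P = 69.0 kPa, V = 117 L, T = 583 K.
Step 2 — Isochoric: V stays 117 L; P/T = const ⇒ T₂ = 687 K, P₂ = 81.3 kPa.
W = 0 (no volume change).
ΔU = nCvΔT = 1.66×28.7×(687−583) = 4950 J.
Q = ΔU = 4950 J.
Net over both steps: W = 16700 J, Q = 21600 J, ΔU = 4950 J.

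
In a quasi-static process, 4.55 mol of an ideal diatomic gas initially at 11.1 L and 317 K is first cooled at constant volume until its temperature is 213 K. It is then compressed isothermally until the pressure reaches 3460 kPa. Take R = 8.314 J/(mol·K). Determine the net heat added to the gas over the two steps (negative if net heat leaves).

-22400 J

P₁ = nRT₁/V₁ = 4.55×8.314×317/11.1 = 1080 kPa.
Step 1 — Isochoric: V stays 11.1 L; P/T = const ⇒ T₂ = 213 K, P₂ = 726 kPa.
W = 0 (no volume change).
ΔU = nCvΔT = 4.55×20.8×(213−317) = -9840 J.
Q = ΔU = -9840 J.
State after step 1: P = 726 kPa, V = 11.1 L, T = 213 K.
Step 2 — Isothermal: T stays 213 K; PV = const ⇒ V₂ = 2.33 L, P₂ = 3460 kPa.
ΔU = 0 (ideal gas, T constant).
W = nRT ln(V₂/V₁) = 4.55×8.314×213×ln(0.210) = -12600 J.
Q = ΔU + W = -12600 J.
Net over both steps: W = -12600 J, Q = -22400 J, ΔU = -9840 J.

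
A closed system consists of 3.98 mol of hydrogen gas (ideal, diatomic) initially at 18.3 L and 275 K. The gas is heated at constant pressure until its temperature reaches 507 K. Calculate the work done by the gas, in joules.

7680 J

P₁ = nRT₁/V₁ = 3.98×8.314×275/18.3 = 497 kPa.
Isobaric: P stays 497 kPa; V/T = const ⇒ T₂ = 507 K, V₂ = 33.7 L.
W = PΔV = 497×(33.7−18.3) kPa·L = 7680 J.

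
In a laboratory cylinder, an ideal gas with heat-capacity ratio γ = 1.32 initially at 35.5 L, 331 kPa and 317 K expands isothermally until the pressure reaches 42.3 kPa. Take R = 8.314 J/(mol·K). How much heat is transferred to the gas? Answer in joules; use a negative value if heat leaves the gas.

24200 J

n = P₁V₁/(RT₁) = 331×35.5/(8.314×317) = 4.46 mol.
Isothermal: T stays 317 K; PV = const ⇒ V₂ = 278 L, P₂ = 42.3 kPa.
ΔU = 0 (ideal gas, T constant).
W = nRT ln(V₂/V₁) = 4.46×8.314×317×ln(7.83) = 24200 J.
Q = ΔU + W = 24200 J.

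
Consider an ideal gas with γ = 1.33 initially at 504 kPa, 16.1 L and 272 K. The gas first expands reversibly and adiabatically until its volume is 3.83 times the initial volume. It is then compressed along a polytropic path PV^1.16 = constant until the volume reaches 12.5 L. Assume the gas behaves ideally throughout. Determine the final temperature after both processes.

225 K

n = P₁V₁/(RT₁) = 504×16.1/(8.314×272) = 3.59 mol.
Step 1 — Adiabatic: TV^(γ−1) = const ⇒ T₂ = 272×(0.261)^0.330 = 175 K; PV^γ = const ⇒ P₂ = 84.5 kPa.
ΔU = nCvΔT = 3.59×25.2×(175−272) = -8800 J.
Q = 0 for an adiabatic process, so W = −ΔU = 8800 J.
State after step 1: P = 84.5 kPa, V = 61.7 L, T = 175 K.
Step 2 — Polytropic n=1.16: T₂ = T₁(V₁/V₂)^(n−1) = 175×(4.93)^0.16 = 225 K; P₂ = P₁(V₁/V₂)^n = 538 kPa.
W = (P₁V₁−P₂V₂)/(n−1) = (84.5×61.7−538×12.5)/0.16 = -9470 J.
ΔU = nCvΔT = 3.59×25.2×(225−175) = 4590 J.
Q = ΔU + W = -4880 J.
Net over both steps: W = -670 J, Q = -4880 J, ΔU = -4210 J.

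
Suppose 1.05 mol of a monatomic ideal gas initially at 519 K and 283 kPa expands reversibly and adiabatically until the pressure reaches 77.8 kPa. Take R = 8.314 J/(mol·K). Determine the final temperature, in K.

V₁ = nRT₁/P₁ = 1.05×8.314×519/283 = 16.0 L.
Adiabatic: T₂/T₁ = (P₂/P₁)^((γ−1)/γ) ⇒ T₂ = 519×(0.275)^0.400 = 310 K; V₂ = 34.7 L.

310 K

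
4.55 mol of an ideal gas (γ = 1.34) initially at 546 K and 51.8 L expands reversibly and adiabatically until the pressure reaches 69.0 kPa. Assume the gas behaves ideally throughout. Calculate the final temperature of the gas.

350 K

P₁ = nRT₁/V₁ = 4.55×8.314×546/51.8 = 399 kPa.
Adiabatic: T₂/T₁ = (P₂/P₁)^((γ−1)/γ) ⇒ T₂ = 546×(0.173)^0.254 = 350 K; V₂ = 192 L.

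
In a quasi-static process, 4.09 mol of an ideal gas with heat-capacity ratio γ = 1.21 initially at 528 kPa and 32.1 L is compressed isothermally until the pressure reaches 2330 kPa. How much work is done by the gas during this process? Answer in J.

-25200 J

T₁ = P₁V₁/(nR) = 528×32.1/(4.09×8.314) = 498 K.
Isothermal: T stays 498 K; PV = const ⇒ V₂ = 7.27 L, P₂ = 2330 kPa.
W = nRT ln(V₂/V₁) = 4.09×8.314×498×ln(0.227) = -25200 J.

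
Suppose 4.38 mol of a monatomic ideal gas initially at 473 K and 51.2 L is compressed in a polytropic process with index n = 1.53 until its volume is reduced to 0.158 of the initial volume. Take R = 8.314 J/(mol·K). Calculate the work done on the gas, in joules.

53900 J

P₁ = nRT₁/V₁ = 4.38×8.314×473/51.2 = 336 kPa.
Polytropic n=1.53: T₂ = T₁(V₁/V₂)^(n−1) = 473×(6.33)^0.53 = 1260 K; P₂ = P₁(V₁/V₂)^n = 5660 kPa.
W = (P₁V₁−P₂V₂)/(n−1) = (336×51.2−5660×8.09)/0.53 = -53900 J.
Work done on the gas = −W_by = 53900 J.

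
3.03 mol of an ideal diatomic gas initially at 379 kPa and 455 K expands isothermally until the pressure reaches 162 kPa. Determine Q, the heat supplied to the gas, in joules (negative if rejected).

V₁ = nRT₁/P₁ = 3.03×8.314×455/379 = 30.2 L.
Isothermal: T stays 455 K; PV = const ⇒ V₂ = 70.8 L, P₂ = 162 kPa.
ΔU = 0 (ideal gas, T constant).
W = nRT ln(V₂/V₁) = 3.03×8.314×455×ln(2.34) = 9740 J.
Q = ΔU + W = 9740 J.

9740 J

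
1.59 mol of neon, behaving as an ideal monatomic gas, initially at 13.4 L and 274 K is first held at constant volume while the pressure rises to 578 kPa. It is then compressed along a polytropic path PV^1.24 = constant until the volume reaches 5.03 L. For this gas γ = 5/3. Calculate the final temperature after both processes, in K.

P₁ = nRT₁/V₁ = 1.59×8.314×274/13.4 = 270 kPa.
Step 1 — Isochoric: V stays 13.4 L; P/T = const ⇒ T₂ = 586 K, P₂ = 578 kPa.
W = 0 (no volume change).
ΔU = nCvΔT = 1.59×12.5×(586−274) = 6180 J.
Q = ΔU = 6180 J.
State after step 1: P = 578 kPa, V = 13.4 L, T = 586 K.
Step 2 — Polytropic n=1.24: T₂ = T₁(V₁/V₂)^(n−1) = 586×(2.66)^0.24 = 741 K; P₂ = P₁(V₁/V₂)^n = 1950 kPa.
W = (P₁V₁−P₂V₂)/(n−1) = (578×13.4−1950×5.03)/0.24 = -8560 J.
ΔU = nCvΔT = 1.59×12.5×(741−586) = 3080 J.
Q = ΔU + W = -5480 J.
Net over both steps: W = -8560 J, Q = 709 J, ΔU = 9260 J.

741 K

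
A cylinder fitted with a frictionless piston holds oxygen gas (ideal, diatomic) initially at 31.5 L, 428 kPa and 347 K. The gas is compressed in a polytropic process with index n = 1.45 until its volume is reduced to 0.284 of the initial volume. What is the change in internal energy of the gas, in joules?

25700 J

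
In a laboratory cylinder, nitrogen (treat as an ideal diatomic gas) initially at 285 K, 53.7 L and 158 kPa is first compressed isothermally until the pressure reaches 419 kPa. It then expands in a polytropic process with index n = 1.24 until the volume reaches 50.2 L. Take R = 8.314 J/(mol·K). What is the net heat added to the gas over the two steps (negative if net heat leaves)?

n = P₁V₁/(RT₁) = 158×53.7/(8.314×285) = 3.58 mol.
Step 1 — Isothermal: T stays 285 K; PV = const ⇒ V₂ = 20.2 L, P₂ = 419 kPa.
ΔU = 0 (ideal gas, T constant).
W = nRT ln(V₂/V₁) = 3.58×8.314×285×ln(0.377) = -8270 J.
Q = ΔU + W = -8270 J.
State after step 1: P = 419 kPa, V = 20.2 L, T = 285 K.
Step 2 — Polytropic n=1.24: T₂ = T₁(V₁/V₂)^(n−1) = 285×(0.403)^0.24 = 229 K; P₂ = P₁(V₁/V₂)^n = 136 kPa.
W = (P₁V₁−P₂V₂)/(n−1) = (419×20.2−136×50.2)/0.24 = 6920 J.
ΔU = nCvΔT = 3.58×20.8×(229−285) = -4150 J.
Q = ΔU + W = 2770 J.
Net over both steps: W = -1350 J, Q = -5510 J, ΔU = -4150 J.

-5510 J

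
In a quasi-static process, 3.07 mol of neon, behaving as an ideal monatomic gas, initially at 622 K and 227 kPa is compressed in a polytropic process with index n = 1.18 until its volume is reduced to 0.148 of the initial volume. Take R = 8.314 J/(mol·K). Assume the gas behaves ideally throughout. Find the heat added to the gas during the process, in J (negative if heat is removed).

-26400 J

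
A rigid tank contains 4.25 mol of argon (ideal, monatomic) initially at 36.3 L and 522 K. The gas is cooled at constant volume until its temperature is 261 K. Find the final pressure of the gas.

P₁ = nRT₁/V₁ = 4.25×8.314×522/36.3 = 508 kPa.
Isochoric: V stays 36.3 L; P/T = const ⇒ T₂ = 261 K, P₂ = 254 kPa.

254 kPa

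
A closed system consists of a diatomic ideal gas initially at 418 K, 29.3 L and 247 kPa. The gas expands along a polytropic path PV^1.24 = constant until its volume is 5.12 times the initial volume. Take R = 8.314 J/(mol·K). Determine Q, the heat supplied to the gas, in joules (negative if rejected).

3910 J

n = P₁V₁/(RT₁) = 247×29.3/(8.314×418) = 2.08 mol.
Polytropic n=1.24: T₂ = T₁(V₁/V₂)^(n−1) = 418×(0.195)^0.24 = 282 K; P₂ = P₁(V₁/V₂)^n = 32.6 kPa.
W = (P₁V₁−P₂V₂)/(n−1) = (247×29.3−32.6×150)/0.24 = 9780 J.
ΔU = nCvΔT = 2.08×20.8×(282−418) = -5870 J.
Q = ΔU + W = 3910 J.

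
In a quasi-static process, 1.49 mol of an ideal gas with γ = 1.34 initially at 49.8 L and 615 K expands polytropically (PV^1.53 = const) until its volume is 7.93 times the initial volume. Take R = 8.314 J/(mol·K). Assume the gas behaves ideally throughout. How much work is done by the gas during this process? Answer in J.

9580 J

P₁ = nRT₁/V₁ = 1.49×8.314×615/49.8 = 153 kPa.
Polytropic n=1.53: T₂ = T₁(V₁/V₂)^(n−1) = 615×(0.126)^0.53 = 205 K; P₂ = P₁(V₁/V₂)^n = 6.44 kPa.
W = (P₁V₁−P₂V₂)/(n−1) = (153×49.8−6.44×395)/0.53 = 9580 J.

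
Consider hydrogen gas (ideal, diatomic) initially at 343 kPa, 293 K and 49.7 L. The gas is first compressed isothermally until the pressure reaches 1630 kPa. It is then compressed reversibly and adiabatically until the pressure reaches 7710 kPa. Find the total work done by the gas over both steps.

-50400 J

n = P₁V₁/(RT₁) = 343×49.7/(8.314×293) = 7.00 mol.
Step 1 — Isothermal: T stays 293 K; PV = const ⇒ V₂ = 10.5 L, P₂ = 1630 kPa.
ΔU = 0 (ideal gas, T constant).
W = nRT ln(V₂/V₁) = 7.00×8.314×293×ln(0.210) = -26600 J.
Q = ΔU + W = -26600 J.
State after step 1: P = 1630 kPa, V = 10.5 L, T = 293 K.
Step 2 — Adiabatic: T₂/T₁ = (P₂/P₁)^((γ−1)/γ) ⇒ T₂ = 293×(4.73)^0.286 = 457 K; V₂ = 3.45 L.
ΔU = nCvΔT = 7.00×20.8×(457−293) = 23800 J.
Q = 0 for an adiabatic process, so W = −ΔU = -23800 J.
Net over both steps: W = -50400 J, Q = -26600 J, ΔU = 23800 J.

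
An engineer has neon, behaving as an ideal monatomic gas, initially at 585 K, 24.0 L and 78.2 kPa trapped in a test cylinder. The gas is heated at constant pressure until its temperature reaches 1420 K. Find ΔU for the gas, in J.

4020 J

n = P₁V₁/(RT₁) = 78.2×24.0/(8.314×585) = 0.386 mol.
Isobaric: P stays 78.2 kPa; V/T = const ⇒ T₂ = 1420 K, V₂ = 58.3 L.
For an ideal gas ΔU = nCvΔT with Cv = (3/2)R = 12.5 J/(mol·K).
ΔU = 0.386×12.5×(1420−585) = 4020 J.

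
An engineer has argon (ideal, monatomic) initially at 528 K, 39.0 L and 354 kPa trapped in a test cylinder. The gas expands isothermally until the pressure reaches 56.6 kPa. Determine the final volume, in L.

244 L

Isothermal: T stays 528 K; PV = const ⇒ V₂ = 244 L, P₂ = 56.6 kPa.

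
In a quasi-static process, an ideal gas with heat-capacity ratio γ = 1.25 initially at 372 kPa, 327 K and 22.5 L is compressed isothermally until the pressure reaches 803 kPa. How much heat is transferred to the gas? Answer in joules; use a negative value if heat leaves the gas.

-6440 J

n = P₁V₁/(RT₁) = 372×22.5/(8.314×327) = 3.08 mol.
Isothermal: T stays 327 K; PV = const ⇒ V₂ = 10.4 L, P₂ = 803 kPa.
ΔU = 0 (ideal gas, T constant).
W = nRT ln(V₂/V₁) = 3.08×8.314×327×ln(0.463) = -6440 J.
Q = ΔU + W = -6440 J.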